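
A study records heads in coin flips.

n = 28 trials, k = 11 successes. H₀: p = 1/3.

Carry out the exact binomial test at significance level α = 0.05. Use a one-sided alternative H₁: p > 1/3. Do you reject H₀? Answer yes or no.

reject H₀: no

Exact binomial: n=28, k=11, p₀=1/3=0.3333
P(X≥11) from Σ C(n,i)·p₀^i·(1−p₀)^(n−i)
p-value (one-sided, H₁ greater) = 0.31411
At α=0.05: p ≥ α → fail to reject H₀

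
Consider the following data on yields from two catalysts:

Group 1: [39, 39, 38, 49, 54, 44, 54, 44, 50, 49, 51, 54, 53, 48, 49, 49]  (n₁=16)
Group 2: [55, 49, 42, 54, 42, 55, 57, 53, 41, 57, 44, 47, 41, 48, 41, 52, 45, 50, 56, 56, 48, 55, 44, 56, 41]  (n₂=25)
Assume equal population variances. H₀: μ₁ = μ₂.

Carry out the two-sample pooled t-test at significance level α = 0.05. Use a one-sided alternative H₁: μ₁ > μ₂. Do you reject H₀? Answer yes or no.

x̄₁=47.750, s₁=5.434, n₁=16
x̄₂=49.160, s₂=5.984, n₂=25
s_p² = [15·5.434² + 24·5.984²]/39 = 33.3938
SE = √(s_p²·(1/16+1/25)) = 1.8501
t = (47.750−49.160)/1.8501 = -0.7621
df = 39
p-value (one-sided, H₁ greater) = 0.77471
At α=0.05: p ≥ α → fail to reject H₀

reject H₀: no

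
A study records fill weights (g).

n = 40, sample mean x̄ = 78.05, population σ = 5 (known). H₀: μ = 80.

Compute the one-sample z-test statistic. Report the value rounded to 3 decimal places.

SE = σ/√n = 5/√40 = 0.7906
z = (x̄−μ₀)/SE = (78.05−80)/0.7906 = -2.4666

test statistic = -2.467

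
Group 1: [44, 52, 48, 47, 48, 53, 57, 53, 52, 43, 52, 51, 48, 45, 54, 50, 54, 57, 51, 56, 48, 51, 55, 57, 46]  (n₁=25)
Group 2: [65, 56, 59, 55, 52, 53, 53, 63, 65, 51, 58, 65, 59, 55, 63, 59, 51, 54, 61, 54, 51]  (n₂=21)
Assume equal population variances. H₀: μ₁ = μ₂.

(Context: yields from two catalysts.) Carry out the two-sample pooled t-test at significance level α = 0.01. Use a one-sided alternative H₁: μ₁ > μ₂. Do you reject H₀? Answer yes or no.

x̄₁=50.880, s₁=4.106, n₁=25
x̄₂=57.238, s₂=4.918, n₂=21
s_p² = [24·4.106² + 20·4.918²]/44 = 20.1920
SE = √(s_p²·(1/25+1/21)) = 1.3301
t = (50.880−57.238)/1.3301 = -4.7801
df = 44
p-value (one-sided, H₁ greater) = 0.99999
At α=0.01: p ≥ α → fail to reject H₀

reject H₀: no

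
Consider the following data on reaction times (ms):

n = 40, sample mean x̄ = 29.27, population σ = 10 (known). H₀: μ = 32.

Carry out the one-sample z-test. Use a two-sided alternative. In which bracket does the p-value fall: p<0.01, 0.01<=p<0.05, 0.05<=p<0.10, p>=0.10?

p-value bracket: 0.05<=p<0.10

SE = σ/√n = 10/√40 = 1.5811
z = (x̄−μ₀)/SE = (29.27−32)/1.5811 = -1.7266
p-value (two-sided) = 0.08424
→ bracket: 0.05<=p<0.10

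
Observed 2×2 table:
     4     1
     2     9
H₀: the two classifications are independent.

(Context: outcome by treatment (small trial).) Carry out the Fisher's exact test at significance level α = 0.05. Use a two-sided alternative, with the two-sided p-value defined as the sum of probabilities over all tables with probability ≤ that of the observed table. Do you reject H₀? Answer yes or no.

Margins: r₁=5, r₂=11, c₁=6, c₂=10, n=16
p_obs = C(5,4)·C(11,2)/C(16,6); sum pmf over tables with pmf ≤ p_obs
p-value (two-sided) = 0.03571
At α=0.05: p < α → reject H₀

reject H₀: yes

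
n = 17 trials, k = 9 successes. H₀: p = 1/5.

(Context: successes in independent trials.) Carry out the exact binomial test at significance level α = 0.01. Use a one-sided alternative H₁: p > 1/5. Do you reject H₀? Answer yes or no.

reject H₀: yes

Exact binomial: n=17, k=9, p₀=1/5=0.2000
P(X≥9) from Σ C(n,i)·p₀^i·(1−p₀)^(n−i)
p-value (one-sided, H₁ greater) = 0.00258
At α=0.01: p < α → reject H₀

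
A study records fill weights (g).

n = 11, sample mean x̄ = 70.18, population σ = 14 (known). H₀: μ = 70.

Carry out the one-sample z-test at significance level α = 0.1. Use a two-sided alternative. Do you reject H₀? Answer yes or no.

reject H₀: no

SE = σ/√n = 14/√11 = 4.2212
z = (x̄−μ₀)/SE = (70.18−70)/4.2212 = 0.0426
p-value (two-sided) = 0.96599
At α=0.1: p ≥ α → fail to reject H₀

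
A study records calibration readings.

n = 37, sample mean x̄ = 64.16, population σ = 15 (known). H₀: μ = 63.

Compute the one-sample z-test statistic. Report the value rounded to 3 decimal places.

SE = σ/√n = 15/√37 = 2.4660
z = (x̄−μ₀)/SE = (64.16−63)/2.4660 = 0.4704

test statistic = 0.470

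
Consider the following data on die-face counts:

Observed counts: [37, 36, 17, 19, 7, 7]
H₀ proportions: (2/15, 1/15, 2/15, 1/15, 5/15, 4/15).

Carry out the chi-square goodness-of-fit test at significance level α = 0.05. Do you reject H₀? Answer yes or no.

n = 123; E_i = n·p_i = [16.40, 8.20, 16.40, 8.20, 41.00, 32.80]
χ² = (37−16.40)²/16.40 + (36−8.20)²/8.20 + (17−16.40)²/16.40 + (19−8.20)²/8.20 + (7−41.00)²/41.00 + (7−32.80)²/32.80 = 182.8598
df = 5
p-value (upper-tail) = 0.00000
At α=0.05: p < α → reject H₀

reject H₀: yes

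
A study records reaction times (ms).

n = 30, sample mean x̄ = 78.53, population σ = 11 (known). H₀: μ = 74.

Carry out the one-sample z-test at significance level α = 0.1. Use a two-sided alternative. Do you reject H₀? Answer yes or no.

reject H₀: yes

SE = σ/√n = 11/√30 = 2.0083
z = (x̄−μ₀)/SE = (78.53−74)/2.0083 = 2.2556
p-value (two-sided) = 0.02409
At α=0.1: p < α → reject H₀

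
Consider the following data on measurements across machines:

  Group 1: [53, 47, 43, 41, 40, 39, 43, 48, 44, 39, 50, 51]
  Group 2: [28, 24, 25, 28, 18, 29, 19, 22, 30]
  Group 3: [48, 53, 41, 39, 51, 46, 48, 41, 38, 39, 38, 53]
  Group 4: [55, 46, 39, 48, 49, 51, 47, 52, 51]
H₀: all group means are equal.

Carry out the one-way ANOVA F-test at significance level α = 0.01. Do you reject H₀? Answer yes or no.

Group means [44.83, 24.78, 44.58, 48.67], grand mean 41.286
SSB = Σnᵢ(x̄ᵢ−x̄)² = 3224.433; SSW = ΣΣ(x−x̄ᵢ)² = 962.139
MSB = 3224.433/3 = 1074.8108; MSW = 962.139/38 = 25.3194
F = MSB/MSW = 42.4500
df = (3, 38)
p-value (upper-tail) = 0.00000
At α=0.01: p < α → reject H₀

reject H₀: yes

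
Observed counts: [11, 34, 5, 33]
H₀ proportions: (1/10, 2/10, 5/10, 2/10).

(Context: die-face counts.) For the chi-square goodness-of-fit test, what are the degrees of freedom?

df = k − 1 = 4 − 1 = 3

degrees of freedom = 3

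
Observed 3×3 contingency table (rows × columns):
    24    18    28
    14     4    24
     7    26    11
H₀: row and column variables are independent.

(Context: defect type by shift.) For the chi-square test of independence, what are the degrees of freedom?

degrees of freedom = 4

df = (r−1)(c−1) = (3−1)·(3−1) = 4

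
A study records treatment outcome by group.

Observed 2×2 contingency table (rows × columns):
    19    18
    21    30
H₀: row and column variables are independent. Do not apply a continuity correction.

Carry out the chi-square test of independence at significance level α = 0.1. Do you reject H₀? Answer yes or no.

Row totals [37, 51], col totals [40, 48], n=88
χ² = (19−16.82)²/16.82 + (18−20.18)²/20.18 + (21−23.18)²/23.18 + (30−27.82)²/27.82 = 0.8954
df = 1
p-value (upper-tail) = 0.34402
At α=0.1: p ≥ α → fail to reject H₀

reject H₀: no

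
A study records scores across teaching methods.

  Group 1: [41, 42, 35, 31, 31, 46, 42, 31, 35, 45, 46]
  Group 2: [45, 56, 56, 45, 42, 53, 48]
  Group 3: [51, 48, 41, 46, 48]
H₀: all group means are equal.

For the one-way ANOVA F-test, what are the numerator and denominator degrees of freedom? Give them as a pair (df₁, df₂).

degrees of freedom = [2, 20]

k = 3 groups, N = 23 total
df = (k−1, N−k) = (3−1, 23−3) = (2, 20)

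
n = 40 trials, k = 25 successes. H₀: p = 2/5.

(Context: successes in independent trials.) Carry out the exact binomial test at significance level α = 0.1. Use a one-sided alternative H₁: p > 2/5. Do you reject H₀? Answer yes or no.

reject H₀: yes

Exact binomial: n=40, k=25, p₀=2/5=0.4000
P(X≥25) from Σ C(n,i)·p₀^i·(1−p₀)^(n−i)
p-value (one-sided, H₁ greater) = 0.00335
At α=0.1: p < α → reject H₀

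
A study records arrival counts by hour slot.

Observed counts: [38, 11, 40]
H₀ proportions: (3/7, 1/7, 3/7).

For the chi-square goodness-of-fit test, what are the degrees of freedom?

df = k − 1 = 3 − 1 = 2

degrees of freedom = 2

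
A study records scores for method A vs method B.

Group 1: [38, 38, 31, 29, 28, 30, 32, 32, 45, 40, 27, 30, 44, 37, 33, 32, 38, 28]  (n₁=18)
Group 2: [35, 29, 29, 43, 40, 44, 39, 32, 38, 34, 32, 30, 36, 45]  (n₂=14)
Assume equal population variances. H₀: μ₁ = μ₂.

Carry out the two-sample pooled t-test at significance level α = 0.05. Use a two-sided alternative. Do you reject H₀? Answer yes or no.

reject H₀: no

x̄₁=34.000, s₁=5.499, n₁=18
x̄₂=36.143, s₂=5.503, n₂=14
s_p² = [17·5.499² + 13·5.503²]/30 = 30.2571
SE = √(s_p²·(1/18+1/14)) = 1.9601
t = (34.000−36.143)/1.9601 = -1.0932
df = 30
p-value (two-sided) = 0.28300
At α=0.05: p ≥ α → fail to reject H₀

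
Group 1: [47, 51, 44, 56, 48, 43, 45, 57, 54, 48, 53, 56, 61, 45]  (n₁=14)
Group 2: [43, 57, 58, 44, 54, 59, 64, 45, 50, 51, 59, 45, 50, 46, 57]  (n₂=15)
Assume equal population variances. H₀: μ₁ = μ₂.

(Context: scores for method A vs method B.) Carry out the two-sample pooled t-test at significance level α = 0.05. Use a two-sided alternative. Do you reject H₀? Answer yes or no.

x̄₁=50.571, s₁=5.653, n₁=14
x̄₂=52.133, s₂=6.653, n₂=15
s_p² = [13·5.653² + 14·6.653²]/27 = 38.3393
SE = √(s_p²·(1/14+1/15)) = 2.3010
t = (50.571−52.133)/2.3010 = -0.6788
df = 27
p-value (two-sided) = 0.50304
At α=0.05: p ≥ α → fail to reject H₀

reject H₀: no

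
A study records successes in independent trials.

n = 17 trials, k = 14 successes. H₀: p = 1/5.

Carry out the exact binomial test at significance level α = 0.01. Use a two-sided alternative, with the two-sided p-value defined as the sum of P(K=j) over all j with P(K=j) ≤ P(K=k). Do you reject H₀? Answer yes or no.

reject H₀: yes

Exact binomial: n=17, k=14, p₀=1/5=0.2000
P(X=j) = C(n,j)·p₀^j·(1−p₀)^(n−j); p = Σ P(X=j) over j with P(X=j) ≤ P(X=14)
p-value (two-sided) = 0.00000
At α=0.01: p < α → reject H₀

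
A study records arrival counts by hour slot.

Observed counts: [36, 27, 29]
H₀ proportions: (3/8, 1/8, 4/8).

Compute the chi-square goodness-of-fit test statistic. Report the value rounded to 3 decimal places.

n = 92; E_i = n·p_i = [34.50, 11.50, 46.00]
χ² = (36−34.50)²/34.50 + (27−11.50)²/11.50 + (29−46.00)²/46.00 = 27.2391
df = 2

test statistic = 27.239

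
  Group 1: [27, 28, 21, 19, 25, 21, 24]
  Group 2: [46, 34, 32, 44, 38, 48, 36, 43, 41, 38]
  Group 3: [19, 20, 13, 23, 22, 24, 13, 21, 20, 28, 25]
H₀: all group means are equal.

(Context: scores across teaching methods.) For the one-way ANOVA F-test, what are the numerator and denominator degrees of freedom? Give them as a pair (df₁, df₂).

k = 3 groups, N = 28 total
df = (k−1, N−k) = (3−1, 28−3) = (2, 25)

degrees of freedom = [2, 25]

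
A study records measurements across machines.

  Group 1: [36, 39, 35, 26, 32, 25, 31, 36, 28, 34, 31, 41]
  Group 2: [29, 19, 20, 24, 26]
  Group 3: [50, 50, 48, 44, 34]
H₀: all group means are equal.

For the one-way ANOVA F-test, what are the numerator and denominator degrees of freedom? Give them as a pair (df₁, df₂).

degrees of freedom = [2, 19]

k = 3 groups, N = 22 total
df = (k−1, N−k) = (3−1, 22−3) = (2, 19)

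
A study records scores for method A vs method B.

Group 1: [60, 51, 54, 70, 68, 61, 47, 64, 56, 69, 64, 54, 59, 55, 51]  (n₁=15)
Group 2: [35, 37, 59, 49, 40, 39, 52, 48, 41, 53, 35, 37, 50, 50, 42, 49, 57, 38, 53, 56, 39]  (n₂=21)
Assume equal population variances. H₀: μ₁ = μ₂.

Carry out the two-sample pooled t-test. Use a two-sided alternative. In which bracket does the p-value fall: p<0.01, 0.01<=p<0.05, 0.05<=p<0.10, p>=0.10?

x̄₁=58.867, s₁=7.090, n₁=15
x̄₂=45.667, s₂=7.806, n₂=21
s_p² = [14·7.090² + 20·7.806²]/34 = 56.5412
SE = √(s_p²·(1/15+1/21)) = 2.5420
t = (58.867−45.667)/2.5420 = 5.1927
df = 34
p-value (two-sided) = 0.00001
→ bracket: p<0.01

p-value bracket: p<0.01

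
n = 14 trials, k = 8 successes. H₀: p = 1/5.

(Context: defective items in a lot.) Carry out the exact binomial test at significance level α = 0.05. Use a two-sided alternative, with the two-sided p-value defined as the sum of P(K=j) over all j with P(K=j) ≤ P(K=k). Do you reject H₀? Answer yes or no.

Exact binomial: n=14, k=8, p₀=1/5=0.2000
P(X=j) = C(n,j)·p₀^j·(1−p₀)^(n−j); p = Σ P(X=j) over j with P(X=j) ≤ P(X=8)
p-value (two-sided) = 0.00240
At α=0.05: p < α → reject H₀

reject H₀: yes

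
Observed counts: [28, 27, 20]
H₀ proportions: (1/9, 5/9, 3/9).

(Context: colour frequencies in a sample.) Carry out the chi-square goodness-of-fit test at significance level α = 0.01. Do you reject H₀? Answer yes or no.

reject H₀: yes

n = 75; E_i = n·p_i = [8.33, 41.67, 25.00]
χ² = (28−8.33)²/8.33 + (27−41.67)²/41.67 + (20−25.00)²/25.00 = 52.5760
df = 2
p-value (upper-tail) = 0.00000
At α=0.01: p < α → reject H₀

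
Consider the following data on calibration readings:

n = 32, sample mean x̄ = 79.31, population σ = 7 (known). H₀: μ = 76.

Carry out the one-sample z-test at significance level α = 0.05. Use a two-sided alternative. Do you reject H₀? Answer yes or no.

reject H₀: yes

SE = σ/√n = 7/√32 = 1.2374
z = (x̄−μ₀)/SE = (79.31−76)/1.2374 = 2.6749
p-value (two-sided) = 0.00748
At α=0.05: p < α → reject H₀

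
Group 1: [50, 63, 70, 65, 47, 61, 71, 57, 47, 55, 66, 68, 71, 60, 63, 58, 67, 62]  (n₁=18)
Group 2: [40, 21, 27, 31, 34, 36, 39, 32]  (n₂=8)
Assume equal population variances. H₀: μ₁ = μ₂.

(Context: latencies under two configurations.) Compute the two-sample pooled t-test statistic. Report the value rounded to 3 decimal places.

test statistic = 9.280

x̄₁=61.167, s₁=7.633, n₁=18
x̄₂=32.500, s₂=6.302, n₂=8
s_p² = [17·7.633² + 7·6.302²]/24 = 52.8542
SE = √(s_p²·(1/18+1/8)) = 3.0892
t = (61.167−32.500)/3.0892 = 9.2797
df = 24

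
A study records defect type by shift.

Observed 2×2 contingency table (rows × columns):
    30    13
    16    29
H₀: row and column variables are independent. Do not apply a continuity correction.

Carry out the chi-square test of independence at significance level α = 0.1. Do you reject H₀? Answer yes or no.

Row totals [43, 45], col totals [46, 42], n=88
χ² = (30−22.48)²/22.48 + (13−20.52)²/20.52 + (16−23.52)²/23.52 + (29−21.48)²/21.48 = 10.3160
df = 1
p-value (upper-tail) = 0.00132
At α=0.1: p < α → reject H₀

reject H₀: yes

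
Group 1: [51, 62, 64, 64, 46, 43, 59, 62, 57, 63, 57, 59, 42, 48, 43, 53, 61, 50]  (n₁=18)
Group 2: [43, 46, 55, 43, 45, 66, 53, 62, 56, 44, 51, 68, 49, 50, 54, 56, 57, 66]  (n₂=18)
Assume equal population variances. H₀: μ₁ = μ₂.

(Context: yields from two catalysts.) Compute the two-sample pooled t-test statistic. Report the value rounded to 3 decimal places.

x̄₁=54.667, s₁=7.784, n₁=18
x̄₂=53.556, s₂=8.046, n₂=18
s_p² = [17·7.784² + 17·8.046²]/34 = 62.6601
SE = √(s_p²·(1/18+1/18)) = 2.6386
t = (54.667−53.556)/2.6386 = 0.4211
df = 34

test statistic = 0.421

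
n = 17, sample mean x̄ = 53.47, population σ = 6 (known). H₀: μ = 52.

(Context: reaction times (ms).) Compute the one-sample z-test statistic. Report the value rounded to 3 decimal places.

test statistic = 1.010

SE = σ/√n = 6/√17 = 1.4552
z = (x̄−μ₀)/SE = (53.47−52)/1.4552 = 1.0102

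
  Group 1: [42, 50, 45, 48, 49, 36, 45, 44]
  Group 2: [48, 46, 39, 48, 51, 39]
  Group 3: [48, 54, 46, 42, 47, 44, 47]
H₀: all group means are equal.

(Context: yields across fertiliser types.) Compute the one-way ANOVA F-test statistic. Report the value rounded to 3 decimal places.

test statistic = 0.418

Group means [44.88, 45.17, 46.86], grand mean 45.619
SSB = Σnᵢ(x̄ᵢ−x̄)² = 16.387; SSW = ΣΣ(x−x̄ᵢ)² = 352.565
MSB = 16.387/2 = 8.1935; MSW = 352.565/18 = 19.5870
F = MSB/MSW = 0.4183
df = (2, 18)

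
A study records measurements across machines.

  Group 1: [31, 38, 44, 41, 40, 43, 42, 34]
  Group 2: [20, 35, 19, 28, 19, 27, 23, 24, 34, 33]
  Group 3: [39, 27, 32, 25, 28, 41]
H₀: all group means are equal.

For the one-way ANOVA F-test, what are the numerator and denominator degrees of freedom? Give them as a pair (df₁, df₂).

k = 3 groups, N = 24 total
df = (k−1, N−k) = (3−1, 24−3) = (2, 21)

degrees of freedom = [2, 21]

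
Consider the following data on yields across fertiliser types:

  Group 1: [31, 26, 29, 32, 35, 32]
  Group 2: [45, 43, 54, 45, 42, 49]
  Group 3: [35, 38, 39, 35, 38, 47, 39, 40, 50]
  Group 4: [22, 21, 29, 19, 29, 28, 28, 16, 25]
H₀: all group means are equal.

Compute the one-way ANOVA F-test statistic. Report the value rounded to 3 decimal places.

test statistic = 34.901

Group means [30.83, 46.33, 40.11, 24.11], grand mean 34.700
SSB = Σnᵢ(x̄ᵢ−x̄)² = 2174.356; SSW = ΣΣ(x−x̄ᵢ)² = 539.944
MSB = 2174.356/3 = 724.7852; MSW = 539.944/26 = 20.7671
F = MSB/MSW = 34.9007
df = (3, 26)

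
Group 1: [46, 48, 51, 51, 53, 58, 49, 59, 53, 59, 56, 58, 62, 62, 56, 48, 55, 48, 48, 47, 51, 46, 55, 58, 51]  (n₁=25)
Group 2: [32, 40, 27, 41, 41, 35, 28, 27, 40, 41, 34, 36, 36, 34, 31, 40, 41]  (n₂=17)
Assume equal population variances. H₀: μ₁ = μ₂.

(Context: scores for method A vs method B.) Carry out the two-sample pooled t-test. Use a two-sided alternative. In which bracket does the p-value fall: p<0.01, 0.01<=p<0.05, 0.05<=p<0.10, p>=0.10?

p-value bracket: p<0.01

x̄₁=53.120, s₁=5.003, n₁=25
x̄₂=35.529, s₂=5.125, n₂=17
s_p² = [24·5.003² + 16·5.125²]/40 = 25.5219
SE = √(s_p²·(1/25+1/17)) = 1.5881
t = (53.120−35.529)/1.5881 = 11.0763
df = 40
p-value (two-sided) = 0.00000
→ bracket: p<0.01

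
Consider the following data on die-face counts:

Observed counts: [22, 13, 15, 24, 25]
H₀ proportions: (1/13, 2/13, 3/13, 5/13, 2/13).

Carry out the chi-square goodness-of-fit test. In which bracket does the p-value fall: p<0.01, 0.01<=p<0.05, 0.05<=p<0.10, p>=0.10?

p-value bracket: p<0.01

n = 99; E_i = n·p_i = [7.62, 15.23, 22.85, 38.08, 15.23]
χ² = (22−7.62)²/7.62 + (13−15.23)²/15.23 + (15−22.85)²/22.85 + (24−38.08)²/38.08 + (25−15.23)²/15.23 = 41.6626
df = 4
p-value (upper-tail) = 0.00000
→ bracket: p<0.01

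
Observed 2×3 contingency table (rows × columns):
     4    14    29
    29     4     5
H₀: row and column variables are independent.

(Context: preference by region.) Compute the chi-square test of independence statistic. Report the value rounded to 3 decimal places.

Row totals [47, 38], col totals [33, 18, 34], n=85
χ² = (4−18.25)²/18.25 + (14−9.95)²/9.95 + (29−18.80)²/18.80 + (29−14.75)²/14.75 + (4−8.05)²/8.05 + (5−15.20)²/15.20 = 40.9422
df = 2

test statistic = 40.942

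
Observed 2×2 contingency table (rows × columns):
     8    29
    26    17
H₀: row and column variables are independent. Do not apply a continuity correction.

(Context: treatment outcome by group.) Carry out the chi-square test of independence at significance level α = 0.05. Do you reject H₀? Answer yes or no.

Row totals [37, 43], col totals [34, 46], n=80
χ² = (8−15.72)²/15.72 + (29−21.27)²/21.27 + (26−18.27)²/18.27 + (17−24.73)²/24.73 = 12.2789
df = 1
p-value (upper-tail) = 0.00046
At α=0.05: p < α → reject H₀

reject H₀: yes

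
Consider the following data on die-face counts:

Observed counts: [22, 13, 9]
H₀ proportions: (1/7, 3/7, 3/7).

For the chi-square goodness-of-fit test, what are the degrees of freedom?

degrees of freedom = 2

df = k − 1 = 3 − 1 = 2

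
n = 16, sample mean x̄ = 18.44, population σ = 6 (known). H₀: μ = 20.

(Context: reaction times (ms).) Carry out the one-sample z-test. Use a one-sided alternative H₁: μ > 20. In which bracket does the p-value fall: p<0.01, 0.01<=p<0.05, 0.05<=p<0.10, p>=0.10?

p-value bracket: p>=0.10

SE = σ/√n = 6/√16 = 1.5000
z = (x̄−μ₀)/SE = (18.44−20)/1.5000 = -1.0400
p-value (one-sided, H₁ greater) = 0.85083
→ bracket: p>=0.10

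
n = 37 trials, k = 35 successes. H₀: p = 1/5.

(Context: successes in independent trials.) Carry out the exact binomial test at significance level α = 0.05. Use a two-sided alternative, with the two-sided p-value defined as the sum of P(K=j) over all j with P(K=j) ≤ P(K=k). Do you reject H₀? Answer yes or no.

reject H₀: yes

Exact binomial: n=37, k=35, p₀=1/5=0.2000
P(X=j) = C(n,j)·p₀^j·(1−p₀)^(n−j); p = Σ P(X=j) over j with P(X=j) ≤ P(X=35)
p-value (two-sided) = 0.00000
At α=0.05: p < α → reject H₀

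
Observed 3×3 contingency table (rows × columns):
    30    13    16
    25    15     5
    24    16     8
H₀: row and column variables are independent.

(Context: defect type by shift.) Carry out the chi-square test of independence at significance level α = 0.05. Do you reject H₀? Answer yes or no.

reject H₀: no

Row totals [59, 45, 48], col totals [79, 44, 29], n=152
χ² = (30−30.66)²/30.66 + (13−17.08)²/17.08 + (16−11.26)²/11.26 + (25−23.39)²/23.39 + (15−13.03)²/13.03 + (5−8.59)²/8.59 + (24−24.95)²/24.95 + (16−13.89)²/13.89 + (8−9.16)²/9.16 = 5.3963
df = 4
p-value (upper-tail) = 0.24900
At α=0.05: p ≥ α → fail to reject H₀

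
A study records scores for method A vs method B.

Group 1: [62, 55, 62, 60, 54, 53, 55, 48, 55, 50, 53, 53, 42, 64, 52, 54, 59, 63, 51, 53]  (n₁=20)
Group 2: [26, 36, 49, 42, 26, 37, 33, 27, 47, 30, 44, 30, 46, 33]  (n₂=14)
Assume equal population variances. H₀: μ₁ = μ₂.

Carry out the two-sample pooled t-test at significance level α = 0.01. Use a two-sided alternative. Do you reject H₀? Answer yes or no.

x̄₁=54.900, s₁=5.476, n₁=20
x̄₂=36.143, s₂=8.142, n₂=14
s_p² = [19·5.476² + 13·8.142²]/32 = 44.7348
SE = √(s_p²·(1/20+1/14)) = 2.3307
t = (54.900−36.143)/2.3307 = 8.0479
df = 32
p-value (two-sided) = 0.00000
At α=0.01: p < α → reject H₀

reject H₀: yes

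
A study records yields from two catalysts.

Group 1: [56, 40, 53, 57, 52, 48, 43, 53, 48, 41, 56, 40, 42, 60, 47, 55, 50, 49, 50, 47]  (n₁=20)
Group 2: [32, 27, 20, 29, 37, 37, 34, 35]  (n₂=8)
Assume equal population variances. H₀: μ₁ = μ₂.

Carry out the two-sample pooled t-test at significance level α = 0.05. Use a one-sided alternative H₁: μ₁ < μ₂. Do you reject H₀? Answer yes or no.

x̄₁=49.350, s₁=5.985, n₁=20
x̄₂=31.375, s₂=5.829, n₂=8
s_p² = [19·5.985² + 7·5.829²]/26 = 35.3240
SE = √(s_p²·(1/20+1/8)) = 2.4863
t = (49.350−31.375)/2.4863 = 7.2296
df = 26
p-value (one-sided, H₁ less) = 1.00000
At α=0.05: p ≥ α → fail to reject H₀

reject H₀: no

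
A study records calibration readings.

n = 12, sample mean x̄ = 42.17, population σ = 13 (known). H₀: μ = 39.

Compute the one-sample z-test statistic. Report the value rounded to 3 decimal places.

test statistic = 0.845

SE = σ/√n = 13/√12 = 3.7528
z = (x̄−μ₀)/SE = (42.17−39)/3.7528 = 0.8447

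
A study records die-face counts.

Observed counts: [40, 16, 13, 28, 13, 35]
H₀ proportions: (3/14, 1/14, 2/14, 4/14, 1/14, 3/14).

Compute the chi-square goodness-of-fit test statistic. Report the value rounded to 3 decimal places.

n = 145; E_i = n·p_i = [31.07, 10.36, 20.71, 41.43, 10.36, 31.07]
χ² = (40−31.07)²/31.07 + (16−10.36)²/10.36 + (13−20.71)²/20.71 + (28−41.43)²/41.43 + (13−10.36)²/10.36 + (35−31.07)²/31.07 = 14.0368
df = 5

test statistic = 14.037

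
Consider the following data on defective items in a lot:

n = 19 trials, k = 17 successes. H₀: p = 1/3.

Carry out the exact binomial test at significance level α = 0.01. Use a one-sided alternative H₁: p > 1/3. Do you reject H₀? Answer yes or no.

reject H₀: yes

Exact binomial: n=19, k=17, p₀=1/3=0.3333
P(X≥17) from Σ C(n,i)·p₀^i·(1−p₀)^(n−i)
p-value (one-sided, H₁ greater) = 0.00000
At α=0.01: p < α → reject H₀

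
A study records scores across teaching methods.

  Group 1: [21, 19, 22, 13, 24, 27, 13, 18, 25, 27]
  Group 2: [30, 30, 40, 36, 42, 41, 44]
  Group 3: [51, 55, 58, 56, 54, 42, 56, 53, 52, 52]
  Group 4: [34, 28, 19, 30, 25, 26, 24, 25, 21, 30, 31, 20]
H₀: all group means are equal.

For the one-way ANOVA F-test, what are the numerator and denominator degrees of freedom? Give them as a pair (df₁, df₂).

k = 4 groups, N = 39 total
df = (k−1, N−k) = (4−1, 39−4) = (3, 35)

degrees of freedom = [3, 35]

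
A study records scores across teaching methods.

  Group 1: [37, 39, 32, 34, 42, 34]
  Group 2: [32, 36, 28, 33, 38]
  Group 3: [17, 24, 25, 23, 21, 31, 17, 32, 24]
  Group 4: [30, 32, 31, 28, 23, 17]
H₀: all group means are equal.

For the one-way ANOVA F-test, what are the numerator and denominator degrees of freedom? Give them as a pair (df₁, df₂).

degrees of freedom = [3, 22]

k = 4 groups, N = 26 total
df = (k−1, N−k) = (4−1, 26−4) = (3, 22)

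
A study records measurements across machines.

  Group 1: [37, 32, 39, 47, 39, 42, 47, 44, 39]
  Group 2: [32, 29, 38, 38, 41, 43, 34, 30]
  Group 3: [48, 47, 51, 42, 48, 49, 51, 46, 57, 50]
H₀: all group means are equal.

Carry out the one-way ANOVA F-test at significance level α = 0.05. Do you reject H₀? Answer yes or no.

reject H₀: yes

Group means [40.67, 35.62, 48.90], grand mean 42.222
SSB = Σnᵢ(x̄ᵢ−x̄)² = 815.892; SSW = ΣΣ(x−x̄ᵢ)² = 512.775
MSB = 815.892/2 = 407.9458; MSW = 512.775/24 = 21.3656
F = MSB/MSW = 19.0936
df = (2, 24)
p-value (upper-tail) = 0.00001
At α=0.05: p < α → reject H₀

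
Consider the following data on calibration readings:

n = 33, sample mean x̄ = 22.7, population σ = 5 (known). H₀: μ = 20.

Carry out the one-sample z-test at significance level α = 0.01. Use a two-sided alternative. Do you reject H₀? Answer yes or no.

reject H₀: yes

SE = σ/√n = 5/√33 = 0.8704
z = (x̄−μ₀)/SE = (22.7−20)/0.8704 = 3.1021
p-value (two-sided) = 0.00192
At α=0.01: p < α → reject H₀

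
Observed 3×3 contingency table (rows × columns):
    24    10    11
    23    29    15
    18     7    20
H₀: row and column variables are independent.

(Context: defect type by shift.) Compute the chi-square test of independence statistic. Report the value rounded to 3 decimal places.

Row totals [45, 67, 45], col totals [65, 46, 46], n=157
χ² = (24−18.63)²/18.63 + (10−13.18)²/13.18 + (11−13.18)²/13.18 + (23−27.74)²/27.74 + (29−19.63)²/19.63 + (15−19.63)²/19.63 + (18−18.63)²/18.63 + (7−13.18)²/13.18 + (20−13.18)²/13.18 = 15.4979
df = 4

test statistic = 15.498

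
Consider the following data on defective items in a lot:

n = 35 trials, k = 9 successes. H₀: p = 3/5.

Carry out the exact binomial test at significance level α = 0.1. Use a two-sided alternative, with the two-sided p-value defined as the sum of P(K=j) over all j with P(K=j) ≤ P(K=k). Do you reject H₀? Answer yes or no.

Exact binomial: n=35, k=9, p₀=3/5=0.6000
P(X=j) = C(n,j)·p₀^j·(1−p₀)^(n−j); p = Σ P(X=j) over j with P(X=j) ≤ P(X=9)
p-value (two-sided) = 0.00005
At α=0.1: p < α → reject H₀

reject H₀: yes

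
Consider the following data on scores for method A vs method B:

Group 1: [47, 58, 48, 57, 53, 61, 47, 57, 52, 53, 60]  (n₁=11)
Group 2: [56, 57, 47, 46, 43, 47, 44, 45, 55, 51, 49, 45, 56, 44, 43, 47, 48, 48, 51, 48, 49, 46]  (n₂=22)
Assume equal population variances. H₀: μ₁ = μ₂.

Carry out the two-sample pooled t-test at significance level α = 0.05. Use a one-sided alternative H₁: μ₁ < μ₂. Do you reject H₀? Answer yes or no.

reject H₀: no

x̄₁=53.909, s₁=5.088, n₁=11
x̄₂=48.409, s₂=4.284, n₂=22
s_p² = [10·5.088² + 21·4.284²]/31 = 20.7815
SE = √(s_p²·(1/11+1/22)) = 1.6834
t = (53.909−48.409)/1.6834 = 3.2672
df = 31
p-value (one-sided, H₁ less) = 0.99867
At α=0.05: p ≥ α → fail to reject H₀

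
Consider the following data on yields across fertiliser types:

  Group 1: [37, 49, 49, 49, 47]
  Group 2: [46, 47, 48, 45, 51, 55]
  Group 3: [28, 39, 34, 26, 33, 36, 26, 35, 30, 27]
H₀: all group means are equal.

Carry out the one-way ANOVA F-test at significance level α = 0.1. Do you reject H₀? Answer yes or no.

reject H₀: yes

Group means [46.20, 48.67, 31.40], grand mean 39.857
SSB = Σnᵢ(x̄ᵢ−x̄)² = 1382.038; SSW = ΣΣ(x−x̄ᵢ)² = 370.533
MSB = 1382.038/2 = 691.0190; MSW = 370.533/18 = 20.5852
F = MSB/MSW = 33.5688
df = (2, 18)
p-value (upper-tail) = 0.00000
At α=0.1: p < α → reject H₀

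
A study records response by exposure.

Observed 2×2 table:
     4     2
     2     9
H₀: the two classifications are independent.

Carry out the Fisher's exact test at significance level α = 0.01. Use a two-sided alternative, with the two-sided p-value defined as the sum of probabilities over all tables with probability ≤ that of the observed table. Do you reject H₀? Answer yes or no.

Margins: r₁=6, r₂=11, c₁=6, c₂=11, n=17
p_obs = C(6,4)·C(11,2)/C(17,6); sum pmf over tables with pmf ≤ p_obs
p-value (two-sided) = 0.10941
At α=0.01: p ≥ α → fail to reject H₀

reject H₀: no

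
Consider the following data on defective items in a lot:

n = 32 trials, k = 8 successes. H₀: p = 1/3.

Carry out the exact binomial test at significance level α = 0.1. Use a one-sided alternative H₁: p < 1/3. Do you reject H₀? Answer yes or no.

reject H₀: no

Exact binomial: n=32, k=8, p₀=1/3=0.3333
P(X≤8) from Σ C(n,i)·p₀^i·(1−p₀)^(n−i)
p-value (one-sided, H₁ less) = 0.21056
At α=0.1: p ≥ α → fail to reject H₀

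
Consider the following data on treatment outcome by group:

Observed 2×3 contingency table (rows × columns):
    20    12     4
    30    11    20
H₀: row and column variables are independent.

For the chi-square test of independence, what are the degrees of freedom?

df = (r−1)(c−1) = (2−1)·(3−1) = 2

degrees of freedom = 2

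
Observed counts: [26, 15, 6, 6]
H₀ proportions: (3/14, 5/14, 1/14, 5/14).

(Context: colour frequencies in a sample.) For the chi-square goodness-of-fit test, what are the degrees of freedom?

df = k − 1 = 4 − 1 = 3

degrees of freedom = 3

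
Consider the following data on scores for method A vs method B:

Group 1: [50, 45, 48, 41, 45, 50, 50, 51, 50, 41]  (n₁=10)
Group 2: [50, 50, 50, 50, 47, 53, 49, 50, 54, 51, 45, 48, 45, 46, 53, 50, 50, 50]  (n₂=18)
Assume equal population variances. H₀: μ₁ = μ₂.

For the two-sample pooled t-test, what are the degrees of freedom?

degrees of freedom = 26

df = n₁ + n₂ − 2 = 10 + 18 − 2 = 26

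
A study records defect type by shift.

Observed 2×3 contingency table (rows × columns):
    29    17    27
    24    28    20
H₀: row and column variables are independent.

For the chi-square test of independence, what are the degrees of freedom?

df = (r−1)(c−1) = (2−1)·(3−1) = 2

degrees of freedom = 2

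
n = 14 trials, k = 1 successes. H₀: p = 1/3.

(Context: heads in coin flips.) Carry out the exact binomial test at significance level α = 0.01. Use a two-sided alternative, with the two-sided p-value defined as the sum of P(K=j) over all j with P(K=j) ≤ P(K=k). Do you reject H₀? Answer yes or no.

Exact binomial: n=14, k=1, p₀=1/3=0.3333
P(X=j) = C(n,j)·p₀^j·(1−p₀)^(n−j); p = Σ P(X=j) over j with P(X=j) ≤ P(X=1)
p-value (two-sided) = 0.04484
At α=0.01: p ≥ α → fail to reject H₀

reject H₀: no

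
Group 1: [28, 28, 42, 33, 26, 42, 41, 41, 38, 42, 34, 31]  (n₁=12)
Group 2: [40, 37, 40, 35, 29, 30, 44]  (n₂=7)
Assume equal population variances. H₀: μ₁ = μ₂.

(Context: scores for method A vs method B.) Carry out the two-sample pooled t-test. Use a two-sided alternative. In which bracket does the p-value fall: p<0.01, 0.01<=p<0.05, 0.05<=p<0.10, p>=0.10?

p-value bracket: p>=0.10

x̄₁=35.500, s₁=6.216, n₁=12
x̄₂=36.429, s₂=5.503, n₂=7
s_p² = [11·6.216² + 6·5.503²]/17 = 35.6891
SE = √(s_p²·(1/12+1/7)) = 2.8412
t = (35.500−36.429)/2.8412 = -0.3268
df = 17
p-value (two-sided) = 0.74779
→ bracket: p>=0.10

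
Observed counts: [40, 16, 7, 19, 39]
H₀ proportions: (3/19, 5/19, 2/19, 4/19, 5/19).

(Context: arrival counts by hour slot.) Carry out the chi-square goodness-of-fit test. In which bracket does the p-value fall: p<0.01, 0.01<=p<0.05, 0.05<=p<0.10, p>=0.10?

n = 121; E_i = n·p_i = [19.11, 31.84, 12.74, 25.47, 31.84]
χ² = (40−19.11)²/19.11 + (16−31.84)²/31.84 + (7−12.74)²/12.74 + (19−25.47)²/25.47 + (39−31.84)²/31.84 = 36.5718
df = 4
p-value (upper-tail) = 0.00000
→ bracket: p<0.01

p-value bracket: p<0.01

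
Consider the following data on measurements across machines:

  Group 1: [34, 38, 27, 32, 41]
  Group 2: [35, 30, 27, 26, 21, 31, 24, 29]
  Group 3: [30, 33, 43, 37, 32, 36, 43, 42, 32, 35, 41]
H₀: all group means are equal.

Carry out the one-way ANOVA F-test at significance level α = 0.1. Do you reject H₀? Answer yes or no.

reject H₀: yes

Group means [34.40, 27.88, 36.73], grand mean 33.292
SSB = Σnᵢ(x̄ᵢ−x̄)² = 370.702; SSW = ΣΣ(x−x̄ᵢ)² = 482.257
MSB = 370.702/2 = 185.3508; MSW = 482.257/21 = 22.9646
F = MSB/MSW = 8.0711
df = (2, 21)
p-value (upper-tail) = 0.00251
At α=0.1: p < α → reject H₀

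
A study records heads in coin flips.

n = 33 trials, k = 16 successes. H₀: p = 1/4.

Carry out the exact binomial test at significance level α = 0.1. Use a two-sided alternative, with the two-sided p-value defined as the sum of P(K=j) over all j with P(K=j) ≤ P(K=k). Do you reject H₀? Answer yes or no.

reject H₀: yes

Exact binomial: n=33, k=16, p₀=1/4=0.2500
P(X=j) = C(n,j)·p₀^j·(1−p₀)^(n−j); p = Σ P(X=j) over j with P(X=j) ≤ P(X=16)
p-value (two-sided) = 0.00390
At α=0.1: p < α → reject H₀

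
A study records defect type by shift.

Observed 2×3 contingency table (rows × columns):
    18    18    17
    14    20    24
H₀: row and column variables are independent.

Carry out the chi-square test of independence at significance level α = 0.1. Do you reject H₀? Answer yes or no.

Row totals [53, 58], col totals [32, 38, 41], n=111
χ² = (18−15.28)²/15.28 + (18−18.14)²/18.14 + (17−19.58)²/19.58 + (14−16.72)²/16.72 + (20−19.86)²/19.86 + (24−21.42)²/21.42 = 1.5784
df = 2
p-value (upper-tail) = 0.45422
At α=0.1: p ≥ α → fail to reject H₀

reject H₀: no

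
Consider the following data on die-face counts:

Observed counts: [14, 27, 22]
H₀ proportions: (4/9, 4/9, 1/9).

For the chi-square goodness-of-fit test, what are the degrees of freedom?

degrees of freedom = 2

df = k − 1 = 3 − 1 = 2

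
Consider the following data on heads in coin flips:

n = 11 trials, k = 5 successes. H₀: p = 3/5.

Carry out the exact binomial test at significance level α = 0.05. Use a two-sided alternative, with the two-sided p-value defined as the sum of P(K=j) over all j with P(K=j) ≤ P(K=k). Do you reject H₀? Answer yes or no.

Exact binomial: n=11, k=5, p₀=3/5=0.6000
P(X=j) = C(n,j)·p₀^j·(1−p₀)^(n−j); p = Σ P(X=j) over j with P(X=j) ≤ P(X=5)
p-value (two-sided) = 0.36542
At α=0.05: p ≥ α → fail to reject H₀

reject H₀: no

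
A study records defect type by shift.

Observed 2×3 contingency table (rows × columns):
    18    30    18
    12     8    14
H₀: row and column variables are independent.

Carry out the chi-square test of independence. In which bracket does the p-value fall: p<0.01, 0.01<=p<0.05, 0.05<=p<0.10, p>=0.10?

p-value bracket: 0.05<=p<0.10

Row totals [66, 34], col totals [30, 38, 32], n=100
χ² = (18−19.80)²/19.80 + (30−25.08)²/25.08 + (18−21.12)²/21.12 + (12−10.20)²/10.20 + (8−12.92)²/12.92 + (14−10.88)²/10.88 = 4.6756
df = 2
p-value (upper-tail) = 0.09654
→ bracket: 0.05<=p<0.10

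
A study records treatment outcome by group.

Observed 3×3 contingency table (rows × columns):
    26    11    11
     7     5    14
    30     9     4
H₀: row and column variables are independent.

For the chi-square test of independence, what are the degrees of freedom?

df = (r−1)(c−1) = (3−1)·(3−1) = 4

degrees of freedom = 4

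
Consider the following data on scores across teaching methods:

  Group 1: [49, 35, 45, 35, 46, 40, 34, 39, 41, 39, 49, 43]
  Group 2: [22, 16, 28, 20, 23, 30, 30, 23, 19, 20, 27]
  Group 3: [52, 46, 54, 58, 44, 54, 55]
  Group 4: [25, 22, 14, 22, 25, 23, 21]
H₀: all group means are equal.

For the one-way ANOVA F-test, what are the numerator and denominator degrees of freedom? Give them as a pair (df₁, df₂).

degrees of freedom = [3, 33]

k = 4 groups, N = 37 total
df = (k−1, N−k) = (4−1, 37−4) = (3, 33)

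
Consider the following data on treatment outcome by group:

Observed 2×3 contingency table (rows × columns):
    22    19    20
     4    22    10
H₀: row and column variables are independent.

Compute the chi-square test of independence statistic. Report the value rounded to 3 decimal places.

test statistic = 10.252

Row totals [61, 36], col totals [26, 41, 30], n=97
χ² = (22−16.35)²/16.35 + (19−25.78)²/25.78 + (20−18.87)²/18.87 + (4−9.65)²/9.65 + (22−15.22)²/15.22 + (10−11.13)²/11.13 = 10.2521
df = 2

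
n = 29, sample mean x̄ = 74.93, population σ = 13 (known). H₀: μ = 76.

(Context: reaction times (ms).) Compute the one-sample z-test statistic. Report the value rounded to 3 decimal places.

SE = σ/√n = 13/√29 = 2.4140
z = (x̄−μ₀)/SE = (74.93−76)/2.4140 = -0.4432

test statistic = -0.443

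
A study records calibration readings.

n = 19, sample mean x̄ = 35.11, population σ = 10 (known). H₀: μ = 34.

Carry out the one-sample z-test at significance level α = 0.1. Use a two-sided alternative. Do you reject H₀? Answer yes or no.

SE = σ/√n = 10/√19 = 2.2942
z = (x̄−μ₀)/SE = (35.11−34)/2.2942 = 0.4838
p-value (two-sided) = 0.62850
At α=0.1: p ≥ α → fail to reject H₀

reject H₀: no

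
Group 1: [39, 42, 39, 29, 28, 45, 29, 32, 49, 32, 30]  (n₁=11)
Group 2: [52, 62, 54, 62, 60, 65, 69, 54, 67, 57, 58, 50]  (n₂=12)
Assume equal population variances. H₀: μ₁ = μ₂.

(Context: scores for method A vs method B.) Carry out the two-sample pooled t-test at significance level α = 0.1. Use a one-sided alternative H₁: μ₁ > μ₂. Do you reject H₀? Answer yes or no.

x̄₁=35.818, s₁=7.305, n₁=11
x̄₂=59.167, s₂=6.058, n₂=12
s_p² = [10·7.305² + 11·6.058²]/21 = 44.6335
SE = √(s_p²·(1/11+1/12)) = 2.7887
t = (35.818−59.167)/2.7887 = -8.3724
df = 21
p-value (one-sided, H₁ greater) = 1.00000
At α=0.1: p ≥ α → fail to reject H₀

reject H₀: no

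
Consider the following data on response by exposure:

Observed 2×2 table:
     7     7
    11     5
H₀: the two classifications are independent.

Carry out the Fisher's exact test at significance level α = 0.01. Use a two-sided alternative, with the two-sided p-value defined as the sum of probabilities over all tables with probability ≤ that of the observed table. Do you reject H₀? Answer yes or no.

Margins: r₁=14, r₂=16, c₁=18, c₂=12, n=30
p_obs = C(14,7)·C(16,11)/C(30,18); sum pmf over tables with pmf ≤ p_obs
p-value (two-sided) = 0.45717
At α=0.01: p ≥ α → fail to reject H₀

reject H₀: no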